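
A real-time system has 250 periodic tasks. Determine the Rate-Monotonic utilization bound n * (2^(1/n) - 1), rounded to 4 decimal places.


Compute 2^(1/250) = 1.0027764359
Subtract 1: 1.0027764359 - 1 = 0.0027764359
Multiply by n: 250 * 0.0027764359 = 0.6941089750
Round to 4 dp: 0.6941

0.6941


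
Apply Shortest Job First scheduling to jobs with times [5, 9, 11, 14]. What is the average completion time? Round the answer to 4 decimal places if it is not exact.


SJF order (ascending): [5, 9, 11, 14]
Completion times:
  Job 1: burst=5, C=5
  Job 2: burst=9, C=14
  Job 3: burst=11, C=25
  Job 4: burst=14, C=39
Average completion = 83/4 = 20.75

20.75


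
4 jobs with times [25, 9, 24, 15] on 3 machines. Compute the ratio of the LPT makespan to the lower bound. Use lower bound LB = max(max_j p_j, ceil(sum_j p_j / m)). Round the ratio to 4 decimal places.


LPT order: [25, 24, 15, 9]
Machine loads after assignment: [25, 24, 24]
LPT makespan = 25
Lower bound = max(max_job, ceil(total/3)) = max(25, 25) = 25
Ratio = 25 / 25 = 1.0

1.0


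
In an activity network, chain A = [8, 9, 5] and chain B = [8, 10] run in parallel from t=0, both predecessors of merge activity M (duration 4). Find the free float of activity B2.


ES(B2) = sum of predecessors on chain B = 8
EF(B2) = ES + duration = 8 + 10 = 18
Successor of B2 is M. ES(M) = max(sum(A), sum(B)) = max(22, 18) = 22
Free float = ES(successor) - EF(current) = 22 - 18 = 4

4


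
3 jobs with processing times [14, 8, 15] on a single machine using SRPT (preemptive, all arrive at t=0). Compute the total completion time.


Since all jobs arrive at t=0, SRPT equals SPT ordering.
SPT order: [8, 14, 15]
Completion times:
  Job 1: p=8, C=8
  Job 2: p=14, C=22
  Job 3: p=15, C=37
Total completion time = 8 + 22 + 37 = 67

67


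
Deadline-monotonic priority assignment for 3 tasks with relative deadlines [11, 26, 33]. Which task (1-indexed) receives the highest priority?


Sort tasks by relative deadline (ascending):
  Task 1: deadline = 11
  Task 2: deadline = 26
  Task 3: deadline = 33
Priority order (highest first): [1, 2, 3]
Highest priority task = 1

1


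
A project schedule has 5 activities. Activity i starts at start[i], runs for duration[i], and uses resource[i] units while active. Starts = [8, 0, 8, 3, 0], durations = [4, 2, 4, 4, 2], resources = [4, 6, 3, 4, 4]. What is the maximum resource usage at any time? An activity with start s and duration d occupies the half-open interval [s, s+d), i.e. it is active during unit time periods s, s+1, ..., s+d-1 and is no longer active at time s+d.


Each activity i is active on [start_i, start_i + duration_i).
Compute total resource usage per time slot:
  t=0: active resources = [6, 4], total = 10
  t=1: active resources = [6, 4], total = 10
  t=2: active resources = [], total = 0
  t=3: active resources = [4], total = 4
  t=4: active resources = [4], total = 4
  t=5: active resources = [4], total = 4
  t=6: active resources = [4], total = 4
  t=7: active resources = [], total = 0
  t=8: active resources = [4, 3], total = 7
  t=9: active resources = [4, 3], total = 7
  t=10: active resources = [4, 3], total = 7
  t=11: active resources = [4, 3], total = 7
Peak resource demand = 10

10


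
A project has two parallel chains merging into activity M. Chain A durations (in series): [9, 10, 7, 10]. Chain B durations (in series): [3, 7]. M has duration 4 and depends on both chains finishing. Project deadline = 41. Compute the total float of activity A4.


Forward pass: ES(A4) = sum of predecessors on chain A = 26
EF = ES + duration = 26 + 10 = 36
Backward pass: LF(M) = deadline = 41; LS(M) = 41 - 4 = 37
LF(A4) = LS(M) - sum(successors on chain A) = 37 - 0 = 37
LS = LF - duration = 37 - 10 = 27
Total float = LS - ES = 27 - 26 = 1

1


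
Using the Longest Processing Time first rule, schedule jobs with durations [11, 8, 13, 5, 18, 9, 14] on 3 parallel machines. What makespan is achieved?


Sort jobs in decreasing order (LPT): [18, 14, 13, 11, 9, 8, 5]
Assign each job to the least loaded machine:
  Machine 1: jobs [18, 8], load = 26
  Machine 2: jobs [14, 9, 5], load = 28
  Machine 3: jobs [13, 11], load = 24
Makespan = max load = 28

28


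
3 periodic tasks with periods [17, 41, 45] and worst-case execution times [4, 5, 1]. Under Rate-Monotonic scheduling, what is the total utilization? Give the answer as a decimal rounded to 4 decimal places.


Compute individual utilizations (exact fractions):
  Task 1: C/T = 4/17 (approx. 0.2353)
  Task 2: C/T = 5/41 (approx. 0.122)
  Task 3: C/T = 1/45 (approx. 0.0222)
Total utilization U = 4/17 + 5/41 + 1/45 = 11902/31365
Rounded to 4 decimal places: U = 0.3795
RM (Liu & Layland) bound for 3 tasks = 0.779763; compare with U = 11902/31365 (approx. 0.379468)
U <= bound, so schedulable by RM sufficient condition.

0.3795


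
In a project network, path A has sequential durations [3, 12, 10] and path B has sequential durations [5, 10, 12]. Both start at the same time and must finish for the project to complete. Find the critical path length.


Path A total = 3 + 12 + 10 = 25
Path B total = 5 + 10 + 12 = 27
Critical path = longest path = max(25, 27) = 27

27


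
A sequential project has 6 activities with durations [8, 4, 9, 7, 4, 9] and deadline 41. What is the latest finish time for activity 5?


LF(activity 5) = deadline - sum of successor durations
Successors: activities 6 through 6 with durations [9]
Sum of successor durations = 9
LF = 41 - 9 = 32

32


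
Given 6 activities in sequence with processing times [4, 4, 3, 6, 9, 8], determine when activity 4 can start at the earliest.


Activity 4 starts after activities 1 through 3 complete.
Predecessor durations: [4, 4, 3]
ES = 4 + 4 + 3 = 11

11


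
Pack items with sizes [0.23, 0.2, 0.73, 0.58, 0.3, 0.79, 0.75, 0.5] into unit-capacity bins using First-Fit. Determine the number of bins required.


Place items sequentially using First-Fit:
  Item 0.23 -> new Bin 1
  Item 0.2 -> Bin 1 (now 0.43)
  Item 0.73 -> new Bin 2
  Item 0.58 -> new Bin 3
  Item 0.3 -> Bin 1 (now 0.73)
  Item 0.79 -> new Bin 4
  Item 0.75 -> new Bin 5
  Item 0.5 -> new Bin 6
Total bins used = 6

6


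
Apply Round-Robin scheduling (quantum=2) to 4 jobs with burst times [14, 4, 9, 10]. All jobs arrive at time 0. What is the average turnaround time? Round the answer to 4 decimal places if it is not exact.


Time quantum = 2
Execution trace:
  J1 runs 2 units, time = 2
  J2 runs 2 units, time = 4
  J3 runs 2 units, time = 6
  J4 runs 2 units, time = 8
  J1 runs 2 units, time = 10
  J2 runs 2 units, time = 12
  J3 runs 2 units, time = 14
  J4 runs 2 units, time = 16
  J1 runs 2 units, time = 18
  J3 runs 2 units, time = 20
  J4 runs 2 units, time = 22
  J1 runs 2 units, time = 24
  J3 runs 2 units, time = 26
  J4 runs 2 units, time = 28
  J1 runs 2 units, time = 30
  J3 runs 1 units, time = 31
  J4 runs 2 units, time = 33
  J1 runs 2 units, time = 35
  J1 runs 2 units, time = 37
Finish times: [37, 12, 31, 33]
Average turnaround = 113/4 = 28.25

28.25


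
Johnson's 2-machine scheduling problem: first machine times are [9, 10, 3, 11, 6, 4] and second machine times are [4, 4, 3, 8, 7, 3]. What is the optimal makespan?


Apply Johnson's rule:
  Group 1 (a <= b): [(3, 3, 3), (5, 6, 7)]
  Group 2 (a > b): [(4, 11, 8), (1, 9, 4), (2, 10, 4), (6, 4, 3)]
Optimal job order: [3, 5, 4, 1, 2, 6]
Schedule:
  Job 3: M1 done at 3, M2 done at 6
  Job 5: M1 done at 9, M2 done at 16
  Job 4: M1 done at 20, M2 done at 28
  Job 1: M1 done at 29, M2 done at 33
  Job 2: M1 done at 39, M2 done at 43
  Job 6: M1 done at 43, M2 done at 46
Makespan = 46

46


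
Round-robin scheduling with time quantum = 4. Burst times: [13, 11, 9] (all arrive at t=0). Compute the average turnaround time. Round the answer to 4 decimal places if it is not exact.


Time quantum = 4
Execution trace:
  J1 runs 4 units, time = 4
  J2 runs 4 units, time = 8
  J3 runs 4 units, time = 12
  J1 runs 4 units, time = 16
  J2 runs 4 units, time = 20
  J3 runs 4 units, time = 24
  J1 runs 4 units, time = 28
  J2 runs 3 units, time = 31
  J3 runs 1 units, time = 32
  J1 runs 1 units, time = 33
Finish times: [33, 31, 32]
Average turnaround = 96/3 = 32.0

32.0


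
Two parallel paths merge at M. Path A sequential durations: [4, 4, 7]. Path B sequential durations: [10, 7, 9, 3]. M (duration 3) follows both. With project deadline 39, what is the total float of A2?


Forward pass: ES(A2) = sum of predecessors on chain A = 4
EF = ES + duration = 4 + 4 = 8
Backward pass: LF(M) = deadline = 39; LS(M) = 39 - 3 = 36
LF(A2) = LS(M) - sum(successors on chain A) = 36 - 7 = 29
LS = LF - duration = 29 - 4 = 25
Total float = LS - ES = 25 - 4 = 21

21


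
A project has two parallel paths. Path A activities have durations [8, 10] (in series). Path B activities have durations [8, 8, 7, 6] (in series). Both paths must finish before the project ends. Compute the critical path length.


Path A total = 8 + 10 = 18
Path B total = 8 + 8 + 7 + 6 = 29
Critical path = longest path = max(18, 29) = 29

29


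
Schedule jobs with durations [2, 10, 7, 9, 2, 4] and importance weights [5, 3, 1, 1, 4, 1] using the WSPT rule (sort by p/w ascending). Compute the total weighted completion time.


Compute p/w ratios and sort ascending (WSPT): [(2, 5), (2, 4), (10, 3), (4, 1), (7, 1), (9, 1)]
Compute weighted completion times:
  Job (p=2,w=5): C=2, w*C=5*2=10
  Job (p=2,w=4): C=4, w*C=4*4=16
  Job (p=10,w=3): C=14, w*C=3*14=42
  Job (p=4,w=1): C=18, w*C=1*18=18
  Job (p=7,w=1): C=25, w*C=1*25=25
  Job (p=9,w=1): C=34, w*C=1*34=34
Total weighted completion time = 145

145


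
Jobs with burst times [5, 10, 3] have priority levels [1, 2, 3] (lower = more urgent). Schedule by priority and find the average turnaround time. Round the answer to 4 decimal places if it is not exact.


Sort by priority (ascending = highest first):
Order: [(1, 5), (2, 10), (3, 3)]
Completion times:
  Priority 1, burst=5, C=5
  Priority 2, burst=10, C=15
  Priority 3, burst=3, C=18
Average turnaround = 38/3 = 12.6667

12.6667


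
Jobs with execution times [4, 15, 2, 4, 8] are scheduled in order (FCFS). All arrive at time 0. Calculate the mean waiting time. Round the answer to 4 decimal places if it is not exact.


FCFS order (as given): [4, 15, 2, 4, 8]
Waiting times:
  Job 1: wait = 0
  Job 2: wait = 4
  Job 3: wait = 19
  Job 4: wait = 21
  Job 5: wait = 25
Sum of waiting times = 69
Average waiting time = 69/5 = 13.8

13.8


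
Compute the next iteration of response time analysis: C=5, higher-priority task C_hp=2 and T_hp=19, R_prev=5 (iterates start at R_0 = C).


R_next = C + ceil(R_prev / T_hp) * C_hp
ceil(5 / 19) = ceil(0.2632) = 1
Interference = 1 * 2 = 2
R_next = 5 + 2 = 7

7


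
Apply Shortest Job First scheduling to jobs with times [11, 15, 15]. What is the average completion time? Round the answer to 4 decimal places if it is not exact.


SJF order (ascending): [11, 15, 15]
Completion times:
  Job 1: burst=11, C=11
  Job 2: burst=15, C=26
  Job 3: burst=15, C=41
Average completion = 78/3 = 26.0

26.0


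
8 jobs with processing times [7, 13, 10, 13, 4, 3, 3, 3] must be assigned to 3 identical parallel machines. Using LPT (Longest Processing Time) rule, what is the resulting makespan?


Sort jobs in decreasing order (LPT): [13, 13, 10, 7, 4, 3, 3, 3]
Assign each job to the least loaded machine:
  Machine 1: jobs [13, 4, 3], load = 20
  Machine 2: jobs [13, 3, 3], load = 19
  Machine 3: jobs [10, 7], load = 17
Makespan = max load = 20

20


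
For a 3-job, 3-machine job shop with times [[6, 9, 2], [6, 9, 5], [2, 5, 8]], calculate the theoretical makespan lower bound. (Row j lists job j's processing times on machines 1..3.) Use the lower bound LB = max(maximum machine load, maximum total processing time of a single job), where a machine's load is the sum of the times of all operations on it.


Machine loads:
  Machine 1: 6 + 6 + 2 = 14
  Machine 2: 9 + 9 + 5 = 23
  Machine 3: 2 + 5 + 8 = 15
Max machine load = 23
Job totals:
  Job 1: 17
  Job 2: 20
  Job 3: 15
Max job total = 20
Lower bound = max(23, 20) = 23

23


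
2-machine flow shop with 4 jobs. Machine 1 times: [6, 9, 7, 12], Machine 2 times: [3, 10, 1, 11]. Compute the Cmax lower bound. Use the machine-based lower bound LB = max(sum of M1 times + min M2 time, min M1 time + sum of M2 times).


LB1 = sum(M1 times) + min(M2 times) = 34 + 1 = 35
LB2 = min(M1 times) + sum(M2 times) = 6 + 25 = 31
Lower bound = max(LB1, LB2) = max(35, 31) = 35

35


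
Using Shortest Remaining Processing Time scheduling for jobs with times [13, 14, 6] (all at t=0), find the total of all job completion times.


Since all jobs arrive at t=0, SRPT equals SPT ordering.
SPT order: [6, 13, 14]
Completion times:
  Job 1: p=6, C=6
  Job 2: p=13, C=19
  Job 3: p=14, C=33
Total completion time = 6 + 19 + 33 = 58

58


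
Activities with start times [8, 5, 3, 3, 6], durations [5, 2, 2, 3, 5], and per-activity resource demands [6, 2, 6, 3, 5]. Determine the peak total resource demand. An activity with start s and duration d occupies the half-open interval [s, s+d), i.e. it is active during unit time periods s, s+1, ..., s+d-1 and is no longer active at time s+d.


Each activity i is active on [start_i, start_i + duration_i).
Compute total resource usage per time slot:
  t=0: active resources = [], total = 0
  t=1: active resources = [], total = 0
  t=2: active resources = [], total = 0
  t=3: active resources = [6, 3], total = 9
  t=4: active resources = [6, 3], total = 9
  t=5: active resources = [2, 3], total = 5
  t=6: active resources = [2, 5], total = 7
  t=7: active resources = [5], total = 5
  t=8: active resources = [6, 5], total = 11
  t=9: active resources = [6, 5], total = 11
  t=10: active resources = [6, 5], total = 11
  t=11: active resources = [6], total = 6
  t=12: active resources = [6], total = 6
Peak resource demand = 11

11


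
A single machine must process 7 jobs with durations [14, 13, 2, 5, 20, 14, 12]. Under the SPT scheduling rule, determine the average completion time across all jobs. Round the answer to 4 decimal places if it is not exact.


Sort jobs by processing time (SPT order): [2, 5, 12, 13, 14, 14, 20]
Compute completion times sequentially:
  Job 1: processing = 2, completes at 2
  Job 2: processing = 5, completes at 7
  Job 3: processing = 12, completes at 19
  Job 4: processing = 13, completes at 32
  Job 5: processing = 14, completes at 46
  Job 6: processing = 14, completes at 60
  Job 7: processing = 20, completes at 80
Sum of completion times = 246
Average completion time = 246/7 = 35.1429

35.1429


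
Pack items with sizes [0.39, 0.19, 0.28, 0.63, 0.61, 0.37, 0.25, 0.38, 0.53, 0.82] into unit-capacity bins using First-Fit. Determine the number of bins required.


Place items sequentially using First-Fit:
  Item 0.39 -> new Bin 1
  Item 0.19 -> Bin 1 (now 0.58)
  Item 0.28 -> Bin 1 (now 0.86)
  Item 0.63 -> new Bin 2
  Item 0.61 -> new Bin 3
  Item 0.37 -> Bin 2 (now 1.0)
  Item 0.25 -> Bin 3 (now 0.86)
  Item 0.38 -> new Bin 4
  Item 0.53 -> Bin 4 (now 0.91)
  Item 0.82 -> new Bin 5
Total bins used = 5

5


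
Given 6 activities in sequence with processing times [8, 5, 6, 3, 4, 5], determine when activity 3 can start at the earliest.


Activity 3 starts after activities 1 through 2 complete.
Predecessor durations: [8, 5]
ES = 8 + 5 = 13

13


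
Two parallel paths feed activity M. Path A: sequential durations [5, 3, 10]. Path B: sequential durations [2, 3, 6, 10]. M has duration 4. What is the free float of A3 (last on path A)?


ES(A3) = sum of predecessors on chain A = 8
EF(A3) = ES + duration = 8 + 10 = 18
Successor of A3 is M. ES(M) = max(sum(A), sum(B)) = max(18, 21) = 21
Free float = ES(successor) - EF(current) = 21 - 18 = 3

3


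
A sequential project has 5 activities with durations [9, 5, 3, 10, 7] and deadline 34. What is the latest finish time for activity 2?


LF(activity 2) = deadline - sum of successor durations
Successors: activities 3 through 5 with durations [3, 10, 7]
Sum of successor durations = 20
LF = 34 - 20 = 14

14


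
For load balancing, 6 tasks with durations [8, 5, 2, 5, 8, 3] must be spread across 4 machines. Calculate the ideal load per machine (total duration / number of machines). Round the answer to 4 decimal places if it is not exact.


Total processing time = 8 + 5 + 2 + 5 + 8 + 3 = 31
Number of machines = 4
Ideal balanced load = 31 / 4 = 7.75

7.75


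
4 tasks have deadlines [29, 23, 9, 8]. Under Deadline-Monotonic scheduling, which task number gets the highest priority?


Sort tasks by relative deadline (ascending):
  Task 4: deadline = 8
  Task 3: deadline = 9
  Task 2: deadline = 23
  Task 1: deadline = 29
Priority order (highest first): [4, 3, 2, 1]
Highest priority task = 4

4


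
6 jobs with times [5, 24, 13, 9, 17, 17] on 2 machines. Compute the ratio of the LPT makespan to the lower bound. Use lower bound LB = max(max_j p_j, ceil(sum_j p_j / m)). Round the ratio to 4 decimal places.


LPT order: [24, 17, 17, 13, 9, 5]
Machine loads after assignment: [42, 43]
LPT makespan = 43
Lower bound = max(max_job, ceil(total/2)) = max(24, 43) = 43
Ratio = 43 / 43 = 1.0

1.0


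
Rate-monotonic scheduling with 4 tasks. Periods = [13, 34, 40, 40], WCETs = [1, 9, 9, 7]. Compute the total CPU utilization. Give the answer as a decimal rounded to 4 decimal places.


Compute individual utilizations (exact fractions):
  Task 1: C/T = 1/13 (approx. 0.0769)
  Task 2: C/T = 9/34 (approx. 0.2647)
  Task 3: C/T = 9/40 (approx. 0.225)
  Task 4: C/T = 7/40 (approx. 0.175)
Total utilization U = 1/13 + 9/34 + 9/40 + 7/40 = 1639/2210
Rounded to 4 decimal places: U = 0.7416
RM (Liu & Layland) bound for 4 tasks = 0.756828; compare with U = 1639/2210 (approx. 0.741629)
U <= bound, so schedulable by RM sufficient condition.

0.7416


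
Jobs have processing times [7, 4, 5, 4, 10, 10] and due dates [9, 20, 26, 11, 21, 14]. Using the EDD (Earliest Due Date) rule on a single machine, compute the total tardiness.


Sort by due date (EDD order): [(7, 9), (4, 11), (10, 14), (4, 20), (10, 21), (5, 26)]
Compute completion times and tardiness:
  Job 1: p=7, d=9, C=7, tardiness=max(0,7-9)=0
  Job 2: p=4, d=11, C=11, tardiness=max(0,11-11)=0
  Job 3: p=10, d=14, C=21, tardiness=max(0,21-14)=7
  Job 4: p=4, d=20, C=25, tardiness=max(0,25-20)=5
  Job 5: p=10, d=21, C=35, tardiness=max(0,35-21)=14
  Job 6: p=5, d=26, C=40, tardiness=max(0,40-26)=14
Total tardiness = 40

40


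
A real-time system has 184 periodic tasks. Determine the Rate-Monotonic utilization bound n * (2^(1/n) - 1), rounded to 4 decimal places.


Compute 2^(1/184) = 1.0037742087
Subtract 1: 1.0037742087 - 1 = 0.0037742087
Multiply by n: 184 * 0.0037742087 = 0.6944544008
Round to 4 dp: 0.6945

0.6945


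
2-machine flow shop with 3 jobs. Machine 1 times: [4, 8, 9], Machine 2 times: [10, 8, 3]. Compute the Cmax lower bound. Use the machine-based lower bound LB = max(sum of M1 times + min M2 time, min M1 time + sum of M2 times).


LB1 = sum(M1 times) + min(M2 times) = 21 + 3 = 24
LB2 = min(M1 times) + sum(M2 times) = 4 + 21 = 25
Lower bound = max(LB1, LB2) = max(24, 25) = 25

25


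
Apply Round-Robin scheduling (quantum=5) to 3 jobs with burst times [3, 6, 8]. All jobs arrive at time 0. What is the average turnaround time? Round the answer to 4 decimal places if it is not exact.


Time quantum = 5
Execution trace:
  J1 runs 3 units, time = 3
  J2 runs 5 units, time = 8
  J3 runs 5 units, time = 13
  J2 runs 1 units, time = 14
  J3 runs 3 units, time = 17
Finish times: [3, 14, 17]
Average turnaround = 34/3 = 11.3333

11.3333


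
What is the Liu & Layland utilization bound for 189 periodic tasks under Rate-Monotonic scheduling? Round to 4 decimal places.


Compute 2^(1/189) = 1.0036741787
Subtract 1: 1.0036741787 - 1 = 0.0036741787
Multiply by n: 189 * 0.0036741787 = 0.6944197743
Round to 4 dp: 0.6944

0.6944


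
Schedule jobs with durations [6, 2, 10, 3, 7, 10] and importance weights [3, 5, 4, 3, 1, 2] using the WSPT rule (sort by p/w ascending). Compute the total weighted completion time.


Compute p/w ratios and sort ascending (WSPT): [(2, 5), (3, 3), (6, 3), (10, 4), (10, 2), (7, 1)]
Compute weighted completion times:
  Job (p=2,w=5): C=2, w*C=5*2=10
  Job (p=3,w=3): C=5, w*C=3*5=15
  Job (p=6,w=3): C=11, w*C=3*11=33
  Job (p=10,w=4): C=21, w*C=4*21=84
  Job (p=10,w=2): C=31, w*C=2*31=62
  Job (p=7,w=1): C=38, w*C=1*38=38
Total weighted completion time = 242

242


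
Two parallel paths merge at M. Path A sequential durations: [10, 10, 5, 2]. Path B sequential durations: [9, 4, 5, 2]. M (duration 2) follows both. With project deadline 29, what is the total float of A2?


Forward pass: ES(A2) = sum of predecessors on chain A = 10
EF = ES + duration = 10 + 10 = 20
Backward pass: LF(M) = deadline = 29; LS(M) = 29 - 2 = 27
LF(A2) = LS(M) - sum(successors on chain A) = 27 - 7 = 20
LS = LF - duration = 20 - 10 = 10
Total float = LS - ES = 10 - 10 = 0

0


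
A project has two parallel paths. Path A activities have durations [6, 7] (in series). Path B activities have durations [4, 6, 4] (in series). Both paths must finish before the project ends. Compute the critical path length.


Path A total = 6 + 7 = 13
Path B total = 4 + 6 + 4 = 14
Critical path = longest path = max(13, 14) = 14

14


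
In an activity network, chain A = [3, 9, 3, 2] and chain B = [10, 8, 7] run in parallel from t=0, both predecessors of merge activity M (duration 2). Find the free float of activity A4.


ES(A4) = sum of predecessors on chain A = 15
EF(A4) = ES + duration = 15 + 2 = 17
Successor of A4 is M. ES(M) = max(sum(A), sum(B)) = max(17, 25) = 25
Free float = ES(successor) - EF(current) = 25 - 17 = 8

8


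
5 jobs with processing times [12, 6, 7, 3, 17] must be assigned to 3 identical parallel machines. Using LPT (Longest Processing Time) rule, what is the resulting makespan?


Sort jobs in decreasing order (LPT): [17, 12, 7, 6, 3]
Assign each job to the least loaded machine:
  Machine 1: jobs [17], load = 17
  Machine 2: jobs [12, 3], load = 15
  Machine 3: jobs [7, 6], load = 13
Makespan = max load = 17

17


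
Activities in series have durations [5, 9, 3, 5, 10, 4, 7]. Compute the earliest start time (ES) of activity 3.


Activity 3 starts after activities 1 through 2 complete.
Predecessor durations: [5, 9]
ES = 5 + 9 = 14

14


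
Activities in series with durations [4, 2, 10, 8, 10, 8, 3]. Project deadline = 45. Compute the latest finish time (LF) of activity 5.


LF(activity 5) = deadline - sum of successor durations
Successors: activities 6 through 7 with durations [8, 3]
Sum of successor durations = 11
LF = 45 - 11 = 34

34


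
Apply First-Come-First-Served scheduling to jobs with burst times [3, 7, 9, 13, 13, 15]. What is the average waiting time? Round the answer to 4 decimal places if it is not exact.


FCFS order (as given): [3, 7, 9, 13, 13, 15]
Waiting times:
  Job 1: wait = 0
  Job 2: wait = 3
  Job 3: wait = 10
  Job 4: wait = 19
  Job 5: wait = 32
  Job 6: wait = 45
Sum of waiting times = 109
Average waiting time = 109/6 = 18.1667

18.1667


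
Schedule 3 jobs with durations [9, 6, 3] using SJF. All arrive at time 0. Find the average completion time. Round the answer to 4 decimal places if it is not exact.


SJF order (ascending): [3, 6, 9]
Completion times:
  Job 1: burst=3, C=3
  Job 2: burst=6, C=9
  Job 3: burst=9, C=18
Average completion = 30/3 = 10.0

10.0


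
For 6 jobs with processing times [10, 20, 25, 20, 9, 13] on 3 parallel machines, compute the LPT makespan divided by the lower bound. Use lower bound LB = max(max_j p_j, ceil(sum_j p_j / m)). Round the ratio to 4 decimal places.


LPT order: [25, 20, 20, 13, 10, 9]
Machine loads after assignment: [34, 33, 30]
LPT makespan = 34
Lower bound = max(max_job, ceil(total/3)) = max(25, 33) = 33
Ratio = 34 / 33 = 1.0303

1.0303


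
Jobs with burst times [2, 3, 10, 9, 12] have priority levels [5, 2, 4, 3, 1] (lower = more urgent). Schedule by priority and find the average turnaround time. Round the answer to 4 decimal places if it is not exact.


Sort by priority (ascending = highest first):
Order: [(1, 12), (2, 3), (3, 9), (4, 10), (5, 2)]
Completion times:
  Priority 1, burst=12, C=12
  Priority 2, burst=3, C=15
  Priority 3, burst=9, C=24
  Priority 4, burst=10, C=34
  Priority 5, burst=2, C=36
Average turnaround = 121/5 = 24.2

24.2


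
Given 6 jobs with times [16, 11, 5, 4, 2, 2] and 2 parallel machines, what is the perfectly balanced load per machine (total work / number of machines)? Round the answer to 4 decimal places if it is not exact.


Total processing time = 16 + 11 + 5 + 4 + 2 + 2 = 40
Number of machines = 2
Ideal balanced load = 40 / 2 = 20.0

20.0


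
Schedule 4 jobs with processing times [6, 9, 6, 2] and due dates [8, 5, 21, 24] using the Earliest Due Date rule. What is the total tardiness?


Sort by due date (EDD order): [(9, 5), (6, 8), (6, 21), (2, 24)]
Compute completion times and tardiness:
  Job 1: p=9, d=5, C=9, tardiness=max(0,9-5)=4
  Job 2: p=6, d=8, C=15, tardiness=max(0,15-8)=7
  Job 3: p=6, d=21, C=21, tardiness=max(0,21-21)=0
  Job 4: p=2, d=24, C=23, tardiness=max(0,23-24)=0
Total tardiness = 11

11


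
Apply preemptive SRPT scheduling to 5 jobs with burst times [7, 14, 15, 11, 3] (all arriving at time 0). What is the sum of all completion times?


Since all jobs arrive at t=0, SRPT equals SPT ordering.
SPT order: [3, 7, 11, 14, 15]
Completion times:
  Job 1: p=3, C=3
  Job 2: p=7, C=10
  Job 3: p=11, C=21
  Job 4: p=14, C=35
  Job 5: p=15, C=50
Total completion time = 3 + 10 + 21 + 35 + 50 = 119

119


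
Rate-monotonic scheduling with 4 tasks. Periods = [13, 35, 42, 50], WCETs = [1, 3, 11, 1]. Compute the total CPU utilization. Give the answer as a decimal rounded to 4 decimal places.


Compute individual utilizations (exact fractions):
  Task 1: C/T = 1/13 (approx. 0.0769)
  Task 2: C/T = 3/35 (approx. 0.0857)
  Task 3: C/T = 11/42 (approx. 0.2619)
  Task 4: C/T = 1/50 (approx. 0.02)
Total utilization U = 1/13 + 3/35 + 11/42 + 1/50 = 3034/6825
Rounded to 4 decimal places: U = 0.4445
RM (Liu & Layland) bound for 4 tasks = 0.756828; compare with U = 3034/6825 (approx. 0.444542)
U <= bound, so schedulable by RM sufficient condition.

0.4445


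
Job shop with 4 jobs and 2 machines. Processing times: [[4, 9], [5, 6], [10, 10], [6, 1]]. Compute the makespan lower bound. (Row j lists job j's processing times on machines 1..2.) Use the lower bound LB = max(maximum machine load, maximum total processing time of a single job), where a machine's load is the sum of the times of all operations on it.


Machine loads:
  Machine 1: 4 + 5 + 10 + 6 = 25
  Machine 2: 9 + 6 + 10 + 1 = 26
Max machine load = 26
Job totals:
  Job 1: 13
  Job 2: 11
  Job 3: 20
  Job 4: 7
Max job total = 20
Lower bound = max(26, 20) = 26

26


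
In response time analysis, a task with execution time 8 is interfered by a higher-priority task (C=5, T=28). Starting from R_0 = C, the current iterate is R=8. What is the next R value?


R_next = C + ceil(R_prev / T_hp) * C_hp
ceil(8 / 28) = ceil(0.2857) = 1
Interference = 1 * 5 = 5
R_next = 8 + 5 = 13

13


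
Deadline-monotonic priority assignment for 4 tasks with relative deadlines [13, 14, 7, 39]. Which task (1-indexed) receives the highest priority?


Sort tasks by relative deadline (ascending):
  Task 3: deadline = 7
  Task 1: deadline = 13
  Task 2: deadline = 14
  Task 4: deadline = 39
Priority order (highest first): [3, 1, 2, 4]
Highest priority task = 3

3


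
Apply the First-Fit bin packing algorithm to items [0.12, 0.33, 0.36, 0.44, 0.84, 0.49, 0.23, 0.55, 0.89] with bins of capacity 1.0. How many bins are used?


Place items sequentially using First-Fit:
  Item 0.12 -> new Bin 1
  Item 0.33 -> Bin 1 (now 0.45)
  Item 0.36 -> Bin 1 (now 0.81)
  Item 0.44 -> new Bin 2
  Item 0.84 -> new Bin 3
  Item 0.49 -> Bin 2 (now 0.93)
  Item 0.23 -> new Bin 4
  Item 0.55 -> Bin 4 (now 0.78)
  Item 0.89 -> new Bin 5
Total bins used = 5

5


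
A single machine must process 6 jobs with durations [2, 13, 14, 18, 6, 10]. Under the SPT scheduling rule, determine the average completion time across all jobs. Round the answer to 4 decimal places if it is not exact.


Sort jobs by processing time (SPT order): [2, 6, 10, 13, 14, 18]
Compute completion times sequentially:
  Job 1: processing = 2, completes at 2
  Job 2: processing = 6, completes at 8
  Job 3: processing = 10, completes at 18
  Job 4: processing = 13, completes at 31
  Job 5: processing = 14, completes at 45
  Job 6: processing = 18, completes at 63
Sum of completion times = 167
Average completion time = 167/6 = 27.8333

27.8333


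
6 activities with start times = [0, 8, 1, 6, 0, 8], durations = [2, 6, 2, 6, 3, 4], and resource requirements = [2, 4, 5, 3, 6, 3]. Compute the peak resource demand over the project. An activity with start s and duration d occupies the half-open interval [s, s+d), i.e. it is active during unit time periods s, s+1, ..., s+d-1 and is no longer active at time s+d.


Each activity i is active on [start_i, start_i + duration_i).
Compute total resource usage per time slot:
  t=0: active resources = [2, 6], total = 8
  t=1: active resources = [2, 5, 6], total = 13
  t=2: active resources = [5, 6], total = 11
  t=3: active resources = [], total = 0
  t=4: active resources = [], total = 0
  t=5: active resources = [], total = 0
  t=6: active resources = [3], total = 3
  t=7: active resources = [3], total = 3
  t=8: active resources = [4, 3, 3], total = 10
  t=9: active resources = [4, 3, 3], total = 10
  t=10: active resources = [4, 3, 3], total = 10
  t=11: active resources = [4, 3, 3], total = 10
  t=12: active resources = [4], total = 4
  t=13: active resources = [4], total = 4
Peak resource demand = 13

13


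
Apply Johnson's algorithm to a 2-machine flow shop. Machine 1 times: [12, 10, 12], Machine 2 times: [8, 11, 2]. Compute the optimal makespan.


Apply Johnson's rule:
  Group 1 (a <= b): [(2, 10, 11)]
  Group 2 (a > b): [(1, 12, 8), (3, 12, 2)]
Optimal job order: [2, 1, 3]
Schedule:
  Job 2: M1 done at 10, M2 done at 21
  Job 1: M1 done at 22, M2 done at 30
  Job 3: M1 done at 34, M2 done at 36
Makespan = 36

36


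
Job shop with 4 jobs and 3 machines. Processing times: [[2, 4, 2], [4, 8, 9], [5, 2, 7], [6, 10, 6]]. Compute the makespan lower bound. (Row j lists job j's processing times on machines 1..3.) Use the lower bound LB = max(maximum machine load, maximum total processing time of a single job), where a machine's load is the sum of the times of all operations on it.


Machine loads:
  Machine 1: 2 + 4 + 5 + 6 = 17
  Machine 2: 4 + 8 + 2 + 10 = 24
  Machine 3: 2 + 9 + 7 + 6 = 24
Max machine load = 24
Job totals:
  Job 1: 8
  Job 2: 21
  Job 3: 14
  Job 4: 22
Max job total = 22
Lower bound = max(24, 22) = 24

24


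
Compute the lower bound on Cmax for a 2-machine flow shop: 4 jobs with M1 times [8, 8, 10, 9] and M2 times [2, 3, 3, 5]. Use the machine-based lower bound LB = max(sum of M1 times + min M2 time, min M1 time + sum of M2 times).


LB1 = sum(M1 times) + min(M2 times) = 35 + 2 = 37
LB2 = min(M1 times) + sum(M2 times) = 8 + 13 = 21
Lower bound = max(LB1, LB2) = max(37, 21) = 37

37


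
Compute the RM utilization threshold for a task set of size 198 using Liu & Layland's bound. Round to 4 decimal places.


Compute 2^(1/198) = 1.0035068781
Subtract 1: 1.0035068781 - 1 = 0.0035068781
Multiply by n: 198 * 0.0035068781 = 0.6943618638
Round to 4 dp: 0.6944

0.6944


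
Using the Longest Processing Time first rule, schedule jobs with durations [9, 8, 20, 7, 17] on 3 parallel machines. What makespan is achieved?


Sort jobs in decreasing order (LPT): [20, 17, 9, 8, 7]
Assign each job to the least loaded machine:
  Machine 1: jobs [20], load = 20
  Machine 2: jobs [17, 7], load = 24
  Machine 3: jobs [9, 8], load = 17
Makespan = max load = 24

24


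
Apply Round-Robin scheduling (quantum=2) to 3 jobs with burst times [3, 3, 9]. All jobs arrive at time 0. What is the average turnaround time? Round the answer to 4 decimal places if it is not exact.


Time quantum = 2
Execution trace:
  J1 runs 2 units, time = 2
  J2 runs 2 units, time = 4
  J3 runs 2 units, time = 6
  J1 runs 1 units, time = 7
  J2 runs 1 units, time = 8
  J3 runs 2 units, time = 10
  J3 runs 2 units, time = 12
  J3 runs 2 units, time = 14
  J3 runs 1 units, time = 15
Finish times: [7, 8, 15]
Average turnaround = 30/3 = 10.0

10.0


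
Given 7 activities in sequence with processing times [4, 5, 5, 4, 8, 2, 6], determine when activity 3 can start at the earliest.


Activity 3 starts after activities 1 through 2 complete.
Predecessor durations: [4, 5]
ES = 4 + 5 = 9

9


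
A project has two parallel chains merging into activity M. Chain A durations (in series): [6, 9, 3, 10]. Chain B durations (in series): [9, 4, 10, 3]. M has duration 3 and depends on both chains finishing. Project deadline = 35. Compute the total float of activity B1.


Forward pass: ES(B1) = sum of predecessors on chain B = 0
EF = ES + duration = 0 + 9 = 9
Backward pass: LF(M) = deadline = 35; LS(M) = 35 - 3 = 32
LF(B1) = LS(M) - sum(successors on chain B) = 32 - 17 = 15
LS = LF - duration = 15 - 9 = 6
Total float = LS - ES = 6 - 0 = 6

6


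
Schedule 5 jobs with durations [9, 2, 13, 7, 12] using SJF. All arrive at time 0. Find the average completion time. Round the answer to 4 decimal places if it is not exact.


SJF order (ascending): [2, 7, 9, 12, 13]
Completion times:
  Job 1: burst=2, C=2
  Job 2: burst=7, C=9
  Job 3: burst=9, C=18
  Job 4: burst=12, C=30
  Job 5: burst=13, C=43
Average completion = 102/5 = 20.4

20.4


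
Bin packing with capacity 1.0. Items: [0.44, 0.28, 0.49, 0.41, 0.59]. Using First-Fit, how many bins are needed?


Place items sequentially using First-Fit:
  Item 0.44 -> new Bin 1
  Item 0.28 -> Bin 1 (now 0.72)
  Item 0.49 -> new Bin 2
  Item 0.41 -> Bin 2 (now 0.9)
  Item 0.59 -> new Bin 3
Total bins used = 3

3


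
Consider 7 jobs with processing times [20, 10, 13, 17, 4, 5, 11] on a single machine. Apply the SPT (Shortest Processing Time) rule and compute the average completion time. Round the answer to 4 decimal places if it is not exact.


Sort jobs by processing time (SPT order): [4, 5, 10, 11, 13, 17, 20]
Compute completion times sequentially:
  Job 1: processing = 4, completes at 4
  Job 2: processing = 5, completes at 9
  Job 3: processing = 10, completes at 19
  Job 4: processing = 11, completes at 30
  Job 5: processing = 13, completes at 43
  Job 6: processing = 17, completes at 60
  Job 7: processing = 20, completes at 80
Sum of completion times = 245
Average completion time = 245/7 = 35.0

35.0


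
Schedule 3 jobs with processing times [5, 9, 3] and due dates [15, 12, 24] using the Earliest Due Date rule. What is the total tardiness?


Sort by due date (EDD order): [(9, 12), (5, 15), (3, 24)]
Compute completion times and tardiness:
  Job 1: p=9, d=12, C=9, tardiness=max(0,9-12)=0
  Job 2: p=5, d=15, C=14, tardiness=max(0,14-15)=0
  Job 3: p=3, d=24, C=17, tardiness=max(0,17-24)=0
Total tardiness = 0

0


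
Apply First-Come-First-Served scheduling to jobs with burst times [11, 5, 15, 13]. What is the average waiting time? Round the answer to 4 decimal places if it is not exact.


FCFS order (as given): [11, 5, 15, 13]
Waiting times:
  Job 1: wait = 0
  Job 2: wait = 11
  Job 3: wait = 16
  Job 4: wait = 31
Sum of waiting times = 58
Average waiting time = 58/4 = 14.5

14.5


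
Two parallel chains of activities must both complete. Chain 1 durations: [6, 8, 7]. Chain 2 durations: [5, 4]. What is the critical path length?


Path A total = 6 + 8 + 7 = 21
Path B total = 5 + 4 = 9
Critical path = longest path = max(21, 9) = 21

21


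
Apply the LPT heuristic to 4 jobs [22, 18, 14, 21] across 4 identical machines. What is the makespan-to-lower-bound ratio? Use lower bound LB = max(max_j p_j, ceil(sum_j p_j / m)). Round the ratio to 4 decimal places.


LPT order: [22, 21, 18, 14]
Machine loads after assignment: [22, 21, 18, 14]
LPT makespan = 22
Lower bound = max(max_job, ceil(total/4)) = max(22, 19) = 22
Ratio = 22 / 22 = 1.0

1.0


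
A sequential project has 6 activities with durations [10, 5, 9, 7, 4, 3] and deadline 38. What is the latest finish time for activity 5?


LF(activity 5) = deadline - sum of successor durations
Successors: activities 6 through 6 with durations [3]
Sum of successor durations = 3
LF = 38 - 3 = 35

35


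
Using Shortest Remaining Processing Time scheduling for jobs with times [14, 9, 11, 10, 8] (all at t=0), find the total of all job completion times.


Since all jobs arrive at t=0, SRPT equals SPT ordering.
SPT order: [8, 9, 10, 11, 14]
Completion times:
  Job 1: p=8, C=8
  Job 2: p=9, C=17
  Job 3: p=10, C=27
  Job 4: p=11, C=38
  Job 5: p=14, C=52
Total completion time = 8 + 17 + 27 + 38 + 52 = 142

142


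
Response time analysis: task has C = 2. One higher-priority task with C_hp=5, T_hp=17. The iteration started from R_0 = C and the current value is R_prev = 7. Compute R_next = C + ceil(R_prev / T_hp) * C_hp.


R_next = C + ceil(R_prev / T_hp) * C_hp
ceil(7 / 17) = ceil(0.4118) = 1
Interference = 1 * 5 = 5
R_next = 2 + 5 = 7
R_next = R_prev, so the iteration has converged (response time = 7).

7


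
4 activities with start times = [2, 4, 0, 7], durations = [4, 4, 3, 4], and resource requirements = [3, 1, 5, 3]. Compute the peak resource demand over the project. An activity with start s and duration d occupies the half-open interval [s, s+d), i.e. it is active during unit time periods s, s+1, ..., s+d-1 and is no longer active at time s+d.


Each activity i is active on [start_i, start_i + duration_i).
Compute total resource usage per time slot:
  t=0: active resources = [5], total = 5
  t=1: active resources = [5], total = 5
  t=2: active resources = [3, 5], total = 8
  t=3: active resources = [3], total = 3
  t=4: active resources = [3, 1], total = 4
  t=5: active resources = [3, 1], total = 4
  t=6: active resources = [1], total = 1
  t=7: active resources = [1, 3], total = 4
  t=8: active resources = [3], total = 3
  t=9: active resources = [3], total = 3
  t=10: active resources = [3], total = 3
Peak resource demand = 8

8


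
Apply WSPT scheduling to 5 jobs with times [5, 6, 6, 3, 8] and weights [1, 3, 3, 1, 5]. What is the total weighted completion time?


Compute p/w ratios and sort ascending (WSPT): [(8, 5), (6, 3), (6, 3), (3, 1), (5, 1)]
Compute weighted completion times:
  Job (p=8,w=5): C=8, w*C=5*8=40
  Job (p=6,w=3): C=14, w*C=3*14=42
  Job (p=6,w=3): C=20, w*C=3*20=60
  Job (p=3,w=1): C=23, w*C=1*23=23
  Job (p=5,w=1): C=28, w*C=1*28=28
Total weighted completion time = 193

193


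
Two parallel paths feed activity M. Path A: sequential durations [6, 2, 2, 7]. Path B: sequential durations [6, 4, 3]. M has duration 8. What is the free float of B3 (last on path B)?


ES(B3) = sum of predecessors on chain B = 10
EF(B3) = ES + duration = 10 + 3 = 13
Successor of B3 is M. ES(M) = max(sum(A), sum(B)) = max(17, 13) = 17
Free float = ES(successor) - EF(current) = 17 - 13 = 4

4


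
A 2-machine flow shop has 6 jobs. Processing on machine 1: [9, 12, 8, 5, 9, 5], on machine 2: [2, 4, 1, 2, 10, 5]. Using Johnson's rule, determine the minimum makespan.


Apply Johnson's rule:
  Group 1 (a <= b): [(6, 5, 5), (5, 9, 10)]
  Group 2 (a > b): [(2, 12, 4), (1, 9, 2), (4, 5, 2), (3, 8, 1)]
Optimal job order: [6, 5, 2, 1, 4, 3]
Schedule:
  Job 6: M1 done at 5, M2 done at 10
  Job 5: M1 done at 14, M2 done at 24
  Job 2: M1 done at 26, M2 done at 30
  Job 1: M1 done at 35, M2 done at 37
  Job 4: M1 done at 40, M2 done at 42
  Job 3: M1 done at 48, M2 done at 49
Makespan = 49

49


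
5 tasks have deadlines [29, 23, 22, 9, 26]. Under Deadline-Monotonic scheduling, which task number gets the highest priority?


Sort tasks by relative deadline (ascending):
  Task 4: deadline = 9
  Task 3: deadline = 22
  Task 2: deadline = 23
  Task 5: deadline = 26
  Task 1: deadline = 29
Priority order (highest first): [4, 3, 2, 5, 1]
Highest priority task = 4

4
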